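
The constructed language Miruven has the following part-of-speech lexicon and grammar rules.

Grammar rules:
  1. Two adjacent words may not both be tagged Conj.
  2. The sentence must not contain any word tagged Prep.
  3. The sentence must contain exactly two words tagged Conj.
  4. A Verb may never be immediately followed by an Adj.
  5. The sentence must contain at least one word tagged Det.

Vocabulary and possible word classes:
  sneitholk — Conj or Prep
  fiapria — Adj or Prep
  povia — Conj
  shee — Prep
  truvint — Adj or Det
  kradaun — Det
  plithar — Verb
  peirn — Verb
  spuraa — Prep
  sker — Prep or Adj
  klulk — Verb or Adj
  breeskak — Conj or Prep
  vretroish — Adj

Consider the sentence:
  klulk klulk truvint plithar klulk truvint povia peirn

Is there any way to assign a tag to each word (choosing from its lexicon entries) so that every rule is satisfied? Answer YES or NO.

Candidates per position — 1:klulk {Verb,Adj}; 2:klulk {Verb,Adj}; 3:truvint {Adj,Det}; 4:plithar {Verb}; 5:klulk {Verb,Adj}; 6:truvint {Adj,Det}; 7:povia {Conj}; 8:peirn {Verb}.
Rule 3 cannot be satisfied by any choice of tags from the lexicon.
So there is no consistent tagging.

NO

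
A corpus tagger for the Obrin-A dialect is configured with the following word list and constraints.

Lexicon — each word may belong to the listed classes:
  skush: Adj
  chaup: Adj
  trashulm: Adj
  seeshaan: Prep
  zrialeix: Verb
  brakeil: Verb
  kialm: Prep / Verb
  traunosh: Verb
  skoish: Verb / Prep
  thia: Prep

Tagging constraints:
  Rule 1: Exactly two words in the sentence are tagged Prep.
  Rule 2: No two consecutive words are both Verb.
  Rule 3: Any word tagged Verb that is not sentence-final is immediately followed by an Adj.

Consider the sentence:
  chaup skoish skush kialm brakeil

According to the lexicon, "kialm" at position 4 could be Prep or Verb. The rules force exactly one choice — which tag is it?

Prep

Candidates per position — 1:chaup {Adj}; 2:skoish {Verb,Prep}; 3:skush {Adj}; 4:kialm {Prep,Verb}; 5:brakeil {Verb}.
Word 2 cannot be Verb — rule 1 would then fail for every completion. It is Prep.
Word 4 cannot be Verb — rule 1 would then fail for every completion. It is Prep.
So the tagging must be: Adj Prep Adj Prep Verb.
Checking: rule 1 satisfied; rule 2 satisfied; rule 3 satisfied.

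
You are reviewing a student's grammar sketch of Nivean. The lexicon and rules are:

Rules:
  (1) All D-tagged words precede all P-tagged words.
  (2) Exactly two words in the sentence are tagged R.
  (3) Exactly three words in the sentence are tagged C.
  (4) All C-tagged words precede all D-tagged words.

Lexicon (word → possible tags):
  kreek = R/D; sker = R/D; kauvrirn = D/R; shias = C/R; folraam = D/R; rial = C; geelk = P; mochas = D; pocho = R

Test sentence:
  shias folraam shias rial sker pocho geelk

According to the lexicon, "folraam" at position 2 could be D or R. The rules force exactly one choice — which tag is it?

Candidates per position — 1:shias {C,R}; 2:folraam {D,R}; 3:shias {C,R}; 4:rial {C}; 5:sker {R,D}; 6:pocho {R}; 7:geelk {P}.
If word 1 were R, no tagging could satisfy rule 3; so word 1 is C.
If word 2 were D, no tagging could satisfy rule 4; so word 2 is R.
If word 3 were R, no tagging could satisfy rule 2; so word 3 is C.
If word 5 were R, no tagging could satisfy rule 2; so word 5 is D.
The unique satisfying tagging is: C R C C D R P.
Rule-by-rule: rule 1 ok; rule 2 ok; rule 3 ok; rule 4 ok.

R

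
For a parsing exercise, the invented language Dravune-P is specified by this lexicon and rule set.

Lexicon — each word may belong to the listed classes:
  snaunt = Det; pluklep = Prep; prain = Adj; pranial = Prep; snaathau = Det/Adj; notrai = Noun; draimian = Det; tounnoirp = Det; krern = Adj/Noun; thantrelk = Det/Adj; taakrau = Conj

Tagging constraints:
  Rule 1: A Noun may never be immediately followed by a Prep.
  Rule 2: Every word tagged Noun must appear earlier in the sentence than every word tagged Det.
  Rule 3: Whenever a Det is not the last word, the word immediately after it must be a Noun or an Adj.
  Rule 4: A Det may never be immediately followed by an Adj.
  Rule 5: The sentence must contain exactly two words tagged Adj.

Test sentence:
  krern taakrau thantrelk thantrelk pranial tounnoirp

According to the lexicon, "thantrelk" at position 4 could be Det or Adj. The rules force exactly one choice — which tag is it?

Adj

Candidates per position — 1:krern {Adj,Noun}; 2:taakrau {Conj}; 3:thantrelk {Det,Adj}; 4:thantrelk {Det,Adj}; 5:pranial {Prep}; 6:tounnoirp {Det}.
If word 4 were Det, no tagging could satisfy rule 3; so word 4 is Adj.
If word 3 were Det, no tagging could satisfy rule 4; so word 3 is Adj.
If word 1 were Adj, no tagging could satisfy rule 5; so word 1 is Noun.
So the tagging must be: Noun Conj Adj Adj Prep Det.
Checking: rule 1 satisfied; rule 2 satisfied; rule 3 satisfied; rule 4 satisfied; rule 5 satisfied.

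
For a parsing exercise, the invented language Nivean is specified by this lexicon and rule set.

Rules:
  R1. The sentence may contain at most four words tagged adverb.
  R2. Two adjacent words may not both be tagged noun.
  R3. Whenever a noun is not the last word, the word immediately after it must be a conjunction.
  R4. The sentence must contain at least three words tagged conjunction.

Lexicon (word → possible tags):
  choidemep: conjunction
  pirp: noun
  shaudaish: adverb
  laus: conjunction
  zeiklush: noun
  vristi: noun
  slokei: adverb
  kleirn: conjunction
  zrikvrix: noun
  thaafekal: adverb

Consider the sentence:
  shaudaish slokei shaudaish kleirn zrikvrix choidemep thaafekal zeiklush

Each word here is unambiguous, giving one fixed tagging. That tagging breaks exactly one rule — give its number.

4

Fixed tagging: adverb adverb adverb conjunction noun conjunction adverb noun.
Rule check: R1 ok, R2 ok, R3 ok, R4 fails.
Only rule 4 fails.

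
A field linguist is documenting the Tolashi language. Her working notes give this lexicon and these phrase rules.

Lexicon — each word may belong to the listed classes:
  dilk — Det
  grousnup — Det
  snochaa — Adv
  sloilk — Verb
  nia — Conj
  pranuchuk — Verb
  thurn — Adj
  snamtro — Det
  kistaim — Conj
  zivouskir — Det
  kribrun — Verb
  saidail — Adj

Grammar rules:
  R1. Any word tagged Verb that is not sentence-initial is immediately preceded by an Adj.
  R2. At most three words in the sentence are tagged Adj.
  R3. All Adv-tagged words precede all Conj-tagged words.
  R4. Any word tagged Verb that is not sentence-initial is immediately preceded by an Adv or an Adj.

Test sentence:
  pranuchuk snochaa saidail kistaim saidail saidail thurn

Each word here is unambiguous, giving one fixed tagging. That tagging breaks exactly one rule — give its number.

Fixed tagging: Verb Adv Adj Conj Adj Adj Adj.
Applying the rules: R1 ok, R2 fails, R3 ok, R4 ok.
Only rule 2 fails.

2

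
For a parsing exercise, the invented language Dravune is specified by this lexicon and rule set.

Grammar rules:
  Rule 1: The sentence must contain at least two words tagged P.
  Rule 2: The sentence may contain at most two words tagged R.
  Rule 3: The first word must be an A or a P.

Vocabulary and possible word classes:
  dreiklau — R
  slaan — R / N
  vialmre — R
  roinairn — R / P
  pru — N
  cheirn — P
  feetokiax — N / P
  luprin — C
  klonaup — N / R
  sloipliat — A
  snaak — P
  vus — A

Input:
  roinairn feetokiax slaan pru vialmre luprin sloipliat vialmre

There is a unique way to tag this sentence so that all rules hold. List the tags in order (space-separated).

Candidates per position — 1:roinairn {R,P}; 2:feetokiax {N,P}; 3:slaan {R,N}; 4:pru {N}; 5:vialmre {R}; 6:luprin {C}; 7:sloipliat {A}; 8:vialmre {R}.
If word 1 were R, no tagging could satisfy rule 1; so word 1 is P.
If word 2 were N, no tagging could satisfy rule 1; so word 2 is P.
If word 3 were R, no tagging could satisfy rule 2; so word 3 is N.
So the tagging must be: P P N N R C A R.
Check: rule 1 ok; rule 2 ok; rule 3 ok.

P P N N R C A R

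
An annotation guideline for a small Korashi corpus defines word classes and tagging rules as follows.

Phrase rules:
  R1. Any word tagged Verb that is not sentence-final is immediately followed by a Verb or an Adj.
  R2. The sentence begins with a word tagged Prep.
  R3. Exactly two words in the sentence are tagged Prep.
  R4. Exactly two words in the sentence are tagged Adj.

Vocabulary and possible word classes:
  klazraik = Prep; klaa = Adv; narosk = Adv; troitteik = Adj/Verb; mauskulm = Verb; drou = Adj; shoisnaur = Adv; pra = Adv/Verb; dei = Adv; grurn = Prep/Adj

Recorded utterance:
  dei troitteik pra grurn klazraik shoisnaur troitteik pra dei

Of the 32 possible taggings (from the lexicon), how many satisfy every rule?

Candidates per position — 1:dei {Adv}; 2:troitteik {Adj,Verb}; 3:pra {Adv,Verb}; 4:grurn {Prep,Adj}; 5:klazraik {Prep}; 6:shoisnaur {Adv}; 7:troitteik {Adj,Verb}; 8:pra {Adv,Verb}; 9:dei {Adv}.
There are 32 candidate sequences in total.
Rule 2 cannot be satisfied by any choice of tags from the lexicon.
So there is no consistent tagging.
Count = 0.

0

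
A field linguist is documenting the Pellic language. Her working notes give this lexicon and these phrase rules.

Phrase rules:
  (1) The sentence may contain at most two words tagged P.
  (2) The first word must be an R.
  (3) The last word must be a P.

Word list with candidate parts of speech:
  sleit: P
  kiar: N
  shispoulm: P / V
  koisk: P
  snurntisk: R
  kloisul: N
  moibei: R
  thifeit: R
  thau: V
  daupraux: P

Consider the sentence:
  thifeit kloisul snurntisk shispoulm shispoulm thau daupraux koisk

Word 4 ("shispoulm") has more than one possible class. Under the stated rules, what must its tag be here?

V

Candidates per position — 1:thifeit {R}; 2:kloisul {N}; 3:snurntisk {R}; 4:shispoulm {P,V}; 5:shispoulm {P,V}; 6:thau {V}; 7:daupraux {P}; 8:koisk {P}.
If word 4 were P, no tagging could satisfy rule 1; so word 4 is V.
If word 5 were P, no tagging could satisfy rule 1; so word 5 is V.
So the tagging must be: R N R V V V P P.
Verifying each rule — rule 1 ✓; rule 2 ✓; rule 3 ✓.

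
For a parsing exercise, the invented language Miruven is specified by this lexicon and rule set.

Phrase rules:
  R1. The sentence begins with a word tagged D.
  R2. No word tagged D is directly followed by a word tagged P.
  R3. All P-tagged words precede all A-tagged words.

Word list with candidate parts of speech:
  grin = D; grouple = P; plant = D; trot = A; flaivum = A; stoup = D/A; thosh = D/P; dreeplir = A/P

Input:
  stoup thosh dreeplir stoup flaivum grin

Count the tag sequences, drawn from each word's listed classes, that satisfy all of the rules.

Candidates per position — 1:stoup {D,A}; 2:thosh {D,P}; 3:dreeplir {A,P}; 4:stoup {D,A}; 5:flaivum {A}; 6:grin {D}.
There are 16 candidate sequences in total.
The sequences that satisfy every rule: D D A D A D; D D A A A D.
Count = 2.

2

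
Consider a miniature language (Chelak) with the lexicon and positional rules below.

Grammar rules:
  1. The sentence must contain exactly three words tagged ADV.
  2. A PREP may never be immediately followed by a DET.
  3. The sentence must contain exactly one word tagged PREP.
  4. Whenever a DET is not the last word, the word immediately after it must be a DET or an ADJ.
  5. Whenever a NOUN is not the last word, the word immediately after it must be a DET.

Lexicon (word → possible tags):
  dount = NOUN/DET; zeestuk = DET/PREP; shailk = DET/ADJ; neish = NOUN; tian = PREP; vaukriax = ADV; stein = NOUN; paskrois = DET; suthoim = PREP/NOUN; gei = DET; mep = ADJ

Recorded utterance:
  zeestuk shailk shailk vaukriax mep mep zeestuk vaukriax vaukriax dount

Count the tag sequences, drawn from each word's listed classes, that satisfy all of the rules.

4

Candidates per position — 1:zeestuk {DET,PREP}; 2:shailk {DET,ADJ}; 3:shailk {DET,ADJ}; 4:vaukriax {ADV}; 5:mep {ADJ}; 6:mep {ADJ}; 7:zeestuk {DET,PREP}; 8:vaukriax {ADV}; 9:vaukriax {ADV}; 10:dount {NOUN,DET}.
There are 32 candidate sequences in total.
The sequences that satisfy every rule: DET DET ADJ ADV ADJ ADJ PREP ADV ADV NOUN; DET DET ADJ ADV ADJ ADJ PREP ADV ADV DET; DET ADJ ADJ ADV ADJ ADJ PREP ADV ADV NOUN; DET ADJ ADJ ADV ADJ ADJ PREP ADV ADV DET.
Count = 4.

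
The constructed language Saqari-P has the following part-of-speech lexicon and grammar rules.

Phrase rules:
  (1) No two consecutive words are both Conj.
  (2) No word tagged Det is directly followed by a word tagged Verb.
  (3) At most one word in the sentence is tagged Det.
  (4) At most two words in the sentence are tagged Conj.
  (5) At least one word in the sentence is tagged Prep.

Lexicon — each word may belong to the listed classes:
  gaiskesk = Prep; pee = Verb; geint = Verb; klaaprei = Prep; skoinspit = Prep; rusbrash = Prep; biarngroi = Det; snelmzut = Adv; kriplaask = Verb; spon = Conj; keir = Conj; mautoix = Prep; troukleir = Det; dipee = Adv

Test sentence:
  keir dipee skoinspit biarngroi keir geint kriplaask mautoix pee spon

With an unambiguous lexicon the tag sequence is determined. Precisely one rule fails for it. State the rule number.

Fixed tagging: Conj Adv Prep Det Conj Verb Verb Prep Verb Conj.
Rule check: R1 ✓, R2 ✓, R3 ✓, R4 ✗, R5 ✓.
Only rule 4 fails.

4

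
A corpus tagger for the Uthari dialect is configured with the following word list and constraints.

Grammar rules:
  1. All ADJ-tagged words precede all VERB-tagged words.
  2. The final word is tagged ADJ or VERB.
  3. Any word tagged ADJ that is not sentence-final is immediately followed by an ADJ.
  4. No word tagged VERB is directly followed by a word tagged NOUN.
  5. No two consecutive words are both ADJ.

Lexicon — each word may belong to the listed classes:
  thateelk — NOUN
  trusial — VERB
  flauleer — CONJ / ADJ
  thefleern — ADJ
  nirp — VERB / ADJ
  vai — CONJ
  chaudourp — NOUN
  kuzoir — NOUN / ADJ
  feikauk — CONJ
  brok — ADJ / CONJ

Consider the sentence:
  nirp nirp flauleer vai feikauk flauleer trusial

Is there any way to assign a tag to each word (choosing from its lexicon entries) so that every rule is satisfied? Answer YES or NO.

YES

Candidates per position — 1:nirp {VERB,ADJ}; 2:nirp {VERB,ADJ}; 3:flauleer {CONJ,ADJ}; 4:vai {CONJ}; 5:feikauk {CONJ}; 6:flauleer {CONJ,ADJ}; 7:trusial {VERB}.
One satisfying assignment: VERB VERB CONJ CONJ CONJ CONJ VERB.
Verifying each rule — rule 1 ok; rule 2 ok; rule 3 ok; rule 4 ok; rule 5 ok.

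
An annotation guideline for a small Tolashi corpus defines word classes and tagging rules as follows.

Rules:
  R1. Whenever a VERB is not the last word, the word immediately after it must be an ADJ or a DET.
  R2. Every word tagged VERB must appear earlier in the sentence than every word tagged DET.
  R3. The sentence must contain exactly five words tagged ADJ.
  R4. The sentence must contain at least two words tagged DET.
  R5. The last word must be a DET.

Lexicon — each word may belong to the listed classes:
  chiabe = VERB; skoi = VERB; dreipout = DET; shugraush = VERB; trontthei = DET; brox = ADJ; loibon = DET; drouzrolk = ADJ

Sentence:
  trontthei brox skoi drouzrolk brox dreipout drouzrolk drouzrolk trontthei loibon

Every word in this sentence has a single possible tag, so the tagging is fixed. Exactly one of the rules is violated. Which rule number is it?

Fixed tagging: DET ADJ VERB ADJ ADJ DET ADJ ADJ DET DET.
Checking each rule: R1 ✓, R2 ✗, R3 ✓, R4 ✓, R5 ✓.
Only rule 2 fails.

2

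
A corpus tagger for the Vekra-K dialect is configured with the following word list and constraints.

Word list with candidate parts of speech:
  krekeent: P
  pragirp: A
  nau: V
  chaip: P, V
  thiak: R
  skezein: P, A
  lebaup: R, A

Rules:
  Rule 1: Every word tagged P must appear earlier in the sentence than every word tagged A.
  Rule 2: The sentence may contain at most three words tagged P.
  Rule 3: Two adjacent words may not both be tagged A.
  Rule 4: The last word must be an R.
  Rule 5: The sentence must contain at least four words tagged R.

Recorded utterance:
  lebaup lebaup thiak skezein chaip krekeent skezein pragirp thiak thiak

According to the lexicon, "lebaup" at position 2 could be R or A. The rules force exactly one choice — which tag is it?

R

Candidates per position — 1:lebaup {R,A}; 2:lebaup {R,A}; 3:thiak {R}; 4:skezein {P,A}; 5:chaip {P,V}; 6:krekeent {P}; 7:skezein {P,A}; 8:pragirp {A}; 9:thiak {R}; 10:thiak {R}.
Position 1: tagging it A would leave rule 1 unsatisfiable, so it must be R.
Position 2: tagging it A would leave rule 1 unsatisfiable, so it must be R.
Position 4: tagging it A would leave rule 1 unsatisfiable, so it must be P.
Position 7: tagging it A would leave rule 3 unsatisfiable, so it must be P.
Position 5: tagging it P would leave rule 2 unsatisfiable, so it must be V.
The unique satisfying tagging is: R R R P V P P A R R.
Verifying each rule — rule 1 ok; rule 2 ok; rule 3 ok; rule 4 ok; rule 5 ok.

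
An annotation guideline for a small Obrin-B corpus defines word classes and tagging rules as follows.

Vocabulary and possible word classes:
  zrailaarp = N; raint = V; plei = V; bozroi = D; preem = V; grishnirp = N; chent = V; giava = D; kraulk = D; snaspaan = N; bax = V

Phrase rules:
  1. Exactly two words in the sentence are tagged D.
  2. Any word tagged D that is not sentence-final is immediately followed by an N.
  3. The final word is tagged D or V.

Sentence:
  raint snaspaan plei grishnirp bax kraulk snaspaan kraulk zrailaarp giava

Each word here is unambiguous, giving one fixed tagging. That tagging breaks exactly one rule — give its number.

1

Fixed tagging: V N V N V D N D N D.
Applying the rules: R1 fail, R2 pass, R3 pass.
Only rule 1 fails.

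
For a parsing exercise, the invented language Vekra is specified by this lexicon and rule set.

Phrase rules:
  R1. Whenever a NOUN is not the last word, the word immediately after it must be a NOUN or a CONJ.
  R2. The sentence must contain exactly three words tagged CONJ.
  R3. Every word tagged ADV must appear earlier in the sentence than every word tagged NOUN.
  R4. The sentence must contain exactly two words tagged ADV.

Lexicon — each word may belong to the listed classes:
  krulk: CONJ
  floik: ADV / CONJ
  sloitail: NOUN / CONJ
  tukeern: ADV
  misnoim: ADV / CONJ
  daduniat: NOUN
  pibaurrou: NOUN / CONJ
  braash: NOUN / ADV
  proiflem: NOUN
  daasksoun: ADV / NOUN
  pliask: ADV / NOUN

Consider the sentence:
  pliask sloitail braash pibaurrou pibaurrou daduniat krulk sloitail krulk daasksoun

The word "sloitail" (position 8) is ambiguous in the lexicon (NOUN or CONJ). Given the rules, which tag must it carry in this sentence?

Candidates per position — 1:pliask {ADV,NOUN}; 2:sloitail {NOUN,CONJ}; 3:braash {NOUN,ADV}; 4:pibaurrou {NOUN,CONJ}; 5:pibaurrou {NOUN,CONJ}; 6:daduniat {NOUN}; 7:krulk {CONJ}; 8:sloitail {NOUN,CONJ}; 9:krulk {CONJ}; 10:daasksoun {ADV,NOUN}.
Position 10: ADV is ruled out by rule 3; that leaves NOUN.
Position 1: NOUN is ruled out by rule 4; that leaves ADV.
Position 3: NOUN is ruled out by rule 4; that leaves ADV.
Position 2: NOUN is ruled out by rule 1; that leaves CONJ.
Position 4: CONJ is ruled out by rule 2; that leaves NOUN.
Position 5: CONJ is ruled out by rule 2; that leaves NOUN.
Position 8: CONJ is ruled out by rule 2; that leaves NOUN.
So the tagging must be: ADV CONJ ADV NOUN NOUN NOUN CONJ NOUN CONJ NOUN.
Verifying each rule — rule 1 holds; rule 2 holds; rule 3 holds; rule 4 holds.

NOUN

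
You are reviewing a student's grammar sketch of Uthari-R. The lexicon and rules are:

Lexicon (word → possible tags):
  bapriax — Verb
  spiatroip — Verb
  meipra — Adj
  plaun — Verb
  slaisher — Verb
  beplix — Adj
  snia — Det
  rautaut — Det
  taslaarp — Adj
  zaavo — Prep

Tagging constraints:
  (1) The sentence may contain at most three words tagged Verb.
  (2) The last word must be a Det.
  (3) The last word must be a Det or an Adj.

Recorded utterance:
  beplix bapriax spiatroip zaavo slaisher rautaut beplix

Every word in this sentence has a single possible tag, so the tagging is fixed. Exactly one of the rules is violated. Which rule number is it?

2

Fixed tagging: Adj Verb Verb Prep Verb Det Adj.
Applying the rules: R1 ok, R2 fails, R3 ok.
Only rule 2 fails.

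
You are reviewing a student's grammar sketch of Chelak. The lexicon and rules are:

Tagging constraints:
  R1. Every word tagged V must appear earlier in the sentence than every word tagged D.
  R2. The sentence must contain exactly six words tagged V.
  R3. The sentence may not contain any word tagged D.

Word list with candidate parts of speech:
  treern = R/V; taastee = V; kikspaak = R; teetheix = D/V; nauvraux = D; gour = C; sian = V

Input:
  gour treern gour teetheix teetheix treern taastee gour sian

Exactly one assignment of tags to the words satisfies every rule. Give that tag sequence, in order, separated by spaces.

Candidates per position — 1:gour {C}; 2:treern {R,V}; 3:gour {C}; 4:teetheix {D,V}; 5:teetheix {D,V}; 6:treern {R,V}; 7:taastee {V}; 8:gour {C}; 9:sian {V}.
If word 2 were R, no tagging could satisfy rule 2; so word 2 is V.
If word 4 were D, no tagging could satisfy rule 1; so word 4 is V.
If word 5 were D, no tagging could satisfy rule 1; so word 5 is V.
If word 6 were R, no tagging could satisfy rule 2; so word 6 is V.
So the tagging must be: C V C V V V V C V.
Check: rule 1 ✓; rule 2 ✓; rule 3 ✓.

C V C V V V V C V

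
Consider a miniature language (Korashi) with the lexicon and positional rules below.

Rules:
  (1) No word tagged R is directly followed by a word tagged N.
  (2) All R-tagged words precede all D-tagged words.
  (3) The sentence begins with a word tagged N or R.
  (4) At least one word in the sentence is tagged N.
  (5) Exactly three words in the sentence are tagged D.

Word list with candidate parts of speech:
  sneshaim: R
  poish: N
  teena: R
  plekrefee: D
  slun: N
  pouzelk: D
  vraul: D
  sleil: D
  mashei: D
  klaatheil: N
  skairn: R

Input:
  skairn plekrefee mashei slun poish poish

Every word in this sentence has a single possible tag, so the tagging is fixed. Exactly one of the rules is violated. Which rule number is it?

5

Fixed tagging: R D D N N N.
Rule check: R1 ✓, R2 ✓, R3 ✓, R4 ✓, R5 ✗.
Only rule 5 fails.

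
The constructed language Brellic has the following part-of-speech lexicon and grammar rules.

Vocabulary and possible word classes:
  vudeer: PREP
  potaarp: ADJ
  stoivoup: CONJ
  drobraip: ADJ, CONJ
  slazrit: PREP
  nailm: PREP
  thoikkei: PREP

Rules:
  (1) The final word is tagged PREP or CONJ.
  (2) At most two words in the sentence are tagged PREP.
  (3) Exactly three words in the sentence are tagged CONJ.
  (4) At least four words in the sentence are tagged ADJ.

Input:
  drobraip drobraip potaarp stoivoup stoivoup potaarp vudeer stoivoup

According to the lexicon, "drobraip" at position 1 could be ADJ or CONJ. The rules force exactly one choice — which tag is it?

ADJ

Candidates per position — 1:drobraip {ADJ,CONJ}; 2:drobraip {ADJ,CONJ}; 3:potaarp {ADJ}; 4:stoivoup {CONJ}; 5:stoivoup {CONJ}; 6:potaarp {ADJ}; 7:vudeer {PREP}; 8:stoivoup {CONJ}.
Position 1: CONJ is ruled out by rule 3; that leaves ADJ.
Position 2: CONJ is ruled out by rule 3; that leaves ADJ.
So the tagging must be: ADJ ADJ ADJ CONJ CONJ ADJ PREP CONJ.
Checking: rule 1 holds; rule 2 holds; rule 3 holds; rule 4 holds.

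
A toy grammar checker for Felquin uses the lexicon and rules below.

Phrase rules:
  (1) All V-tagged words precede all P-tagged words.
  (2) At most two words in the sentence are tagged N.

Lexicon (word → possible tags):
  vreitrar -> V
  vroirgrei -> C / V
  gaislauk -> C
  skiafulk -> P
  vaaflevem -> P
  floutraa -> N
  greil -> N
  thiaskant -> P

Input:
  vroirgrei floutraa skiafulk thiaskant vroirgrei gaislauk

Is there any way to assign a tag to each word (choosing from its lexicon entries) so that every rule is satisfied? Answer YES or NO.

Candidates per position — 1:vroirgrei {C,V}; 2:floutraa {N}; 3:skiafulk {P}; 4:thiaskant {P}; 5:vroirgrei {C,V}; 6:gaislauk {C}.
One satisfying assignment: V N P P C C.
Rule-by-rule: rule 1 holds; rule 2 holds.

YES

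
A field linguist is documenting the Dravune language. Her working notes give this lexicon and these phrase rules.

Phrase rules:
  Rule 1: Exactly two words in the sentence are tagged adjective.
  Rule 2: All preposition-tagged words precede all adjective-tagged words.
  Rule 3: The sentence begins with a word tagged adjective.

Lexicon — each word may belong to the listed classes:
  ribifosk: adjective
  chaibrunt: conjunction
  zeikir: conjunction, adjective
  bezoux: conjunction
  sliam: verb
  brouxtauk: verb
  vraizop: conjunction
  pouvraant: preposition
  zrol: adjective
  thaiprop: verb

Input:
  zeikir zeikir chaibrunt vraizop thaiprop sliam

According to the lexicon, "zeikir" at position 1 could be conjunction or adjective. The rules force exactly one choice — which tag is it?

adjective

Candidates per position — 1:zeikir {conjunction,adjective}; 2:zeikir {conjunction,adjective}; 3:chaibrunt {conjunction}; 4:vraizop {conjunction}; 5:thaiprop {verb}; 6:sliam {verb}.
Position 1: tagging it conjunction would leave rule 1 unsatisfiable, so it must be adjective.
Position 2: tagging it conjunction would leave rule 1 unsatisfiable, so it must be adjective.
The only consistent sequence is: adjective adjective conjunction conjunction verb verb.
Check: rule 1 ok; rule 2 ok; rule 3 ok.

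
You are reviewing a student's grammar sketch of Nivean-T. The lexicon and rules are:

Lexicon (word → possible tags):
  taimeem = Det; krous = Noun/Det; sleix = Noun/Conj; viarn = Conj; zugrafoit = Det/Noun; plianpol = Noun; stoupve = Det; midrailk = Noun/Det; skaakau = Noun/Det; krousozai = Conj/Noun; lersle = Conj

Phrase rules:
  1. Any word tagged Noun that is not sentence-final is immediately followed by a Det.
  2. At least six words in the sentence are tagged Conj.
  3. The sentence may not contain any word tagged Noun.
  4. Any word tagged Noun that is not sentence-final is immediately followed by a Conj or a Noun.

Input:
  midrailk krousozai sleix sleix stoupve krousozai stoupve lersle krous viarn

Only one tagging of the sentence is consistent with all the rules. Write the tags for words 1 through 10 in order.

Candidates per position — 1:midrailk {Noun,Det}; 2:krousozai {Conj,Noun}; 3:sleix {Noun,Conj}; 4:sleix {Noun,Conj}; 5:stoupve {Det}; 6:krousozai {Conj,Noun}; 7:stoupve {Det}; 8:lersle {Conj}; 9:krous {Noun,Det}; 10:viarn {Conj}.
Position 1: Noun is ruled out by rule 1; that leaves Det.
Position 2: Noun is ruled out by rule 1; that leaves Conj.
Position 3: Noun is ruled out by rule 1; that leaves Conj.
Position 4: Noun is ruled out by rule 2; that leaves Conj.
Position 6: Noun is ruled out by rule 2; that leaves Conj.
Position 9: Noun is ruled out by rule 1; that leaves Det.
So the tagging must be: Det Conj Conj Conj Det Conj Det Conj Det Conj.
Check: rule 1 holds; rule 2 holds; rule 3 holds; rule 4 holds.

Det Conj Conj Conj Det Conj Det Conj Det Conj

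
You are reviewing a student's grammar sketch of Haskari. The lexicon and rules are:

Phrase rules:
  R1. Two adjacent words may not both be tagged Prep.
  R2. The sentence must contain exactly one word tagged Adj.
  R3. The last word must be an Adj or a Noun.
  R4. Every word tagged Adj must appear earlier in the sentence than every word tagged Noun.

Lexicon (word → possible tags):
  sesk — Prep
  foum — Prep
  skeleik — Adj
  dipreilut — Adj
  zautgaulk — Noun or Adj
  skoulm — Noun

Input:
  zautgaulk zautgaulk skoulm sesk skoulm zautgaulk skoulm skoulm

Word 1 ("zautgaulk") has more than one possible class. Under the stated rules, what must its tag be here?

Adj

Candidates per position — 1:zautgaulk {Noun,Adj}; 2:zautgaulk {Noun,Adj}; 3:skoulm {Noun}; 4:sesk {Prep}; 5:skoulm {Noun}; 6:zautgaulk {Noun,Adj}; 7:skoulm {Noun}; 8:skoulm {Noun}.
Word 6 cannot be Adj — rule 4 would then fail for every completion. It is Noun.
Position 1: the remaining choice is settled jointly with positions 2 — only Adj at position 1 is part of a tagging that satisfies every rule.
The only consistent sequence is: Adj Noun Noun Prep Noun Noun Noun Noun.
Check: rule 1 satisfied; rule 2 satisfied; rule 3 satisfied; rule 4 satisfied.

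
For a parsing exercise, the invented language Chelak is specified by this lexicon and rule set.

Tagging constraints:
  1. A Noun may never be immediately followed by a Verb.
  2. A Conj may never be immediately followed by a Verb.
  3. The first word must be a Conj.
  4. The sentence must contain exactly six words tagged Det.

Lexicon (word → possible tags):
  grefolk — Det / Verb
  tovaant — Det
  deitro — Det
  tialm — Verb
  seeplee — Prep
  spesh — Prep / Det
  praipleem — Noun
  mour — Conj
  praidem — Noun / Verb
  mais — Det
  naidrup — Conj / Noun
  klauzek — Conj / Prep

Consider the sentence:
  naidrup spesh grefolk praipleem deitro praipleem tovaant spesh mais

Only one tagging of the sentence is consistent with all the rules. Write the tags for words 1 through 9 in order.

Conj Det Det Noun Det Noun Det Det Det

Candidates per position — 1:naidrup {Conj,Noun}; 2:spesh {Prep,Det}; 3:grefolk {Det,Verb}; 4:praipleem {Noun}; 5:deitro {Det}; 6:praipleem {Noun}; 7:tovaant {Det}; 8:spesh {Prep,Det}; 9:mais {Det}.
At position 1, choosing Noun makes rule 3 impossible to satisfy; hence Conj.
At position 2, choosing Prep makes rule 4 impossible to satisfy; hence Det.
At position 3, choosing Verb makes rule 4 impossible to satisfy; hence Det.
At position 8, choosing Prep makes rule 4 impossible to satisfy; hence Det.
So the tagging must be: Conj Det Det Noun Det Noun Det Det Det.
Rule-by-rule: rule 1 satisfied; rule 2 satisfied; rule 3 satisfied; rule 4 satisfied.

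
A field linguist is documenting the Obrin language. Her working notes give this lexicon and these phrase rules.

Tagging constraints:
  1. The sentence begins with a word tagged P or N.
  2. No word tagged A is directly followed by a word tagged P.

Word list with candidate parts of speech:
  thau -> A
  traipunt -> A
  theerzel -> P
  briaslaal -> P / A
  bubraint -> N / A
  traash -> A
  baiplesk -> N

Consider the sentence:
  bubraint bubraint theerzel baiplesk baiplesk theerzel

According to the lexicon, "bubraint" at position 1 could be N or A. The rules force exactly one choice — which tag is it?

N

Candidates per position — 1:bubraint {N,A}; 2:bubraint {N,A}; 3:theerzel {P}; 4:baiplesk {N}; 5:baiplesk {N}; 6:theerzel {P}.
Position 1: tagging it A would leave rule 1 unsatisfiable, so it must be N.
Position 2: tagging it A would leave rule 2 unsatisfiable, so it must be N.
The unique satisfying tagging is: N N P N N P.
Verifying each rule — rule 1 holds; rule 2 holds.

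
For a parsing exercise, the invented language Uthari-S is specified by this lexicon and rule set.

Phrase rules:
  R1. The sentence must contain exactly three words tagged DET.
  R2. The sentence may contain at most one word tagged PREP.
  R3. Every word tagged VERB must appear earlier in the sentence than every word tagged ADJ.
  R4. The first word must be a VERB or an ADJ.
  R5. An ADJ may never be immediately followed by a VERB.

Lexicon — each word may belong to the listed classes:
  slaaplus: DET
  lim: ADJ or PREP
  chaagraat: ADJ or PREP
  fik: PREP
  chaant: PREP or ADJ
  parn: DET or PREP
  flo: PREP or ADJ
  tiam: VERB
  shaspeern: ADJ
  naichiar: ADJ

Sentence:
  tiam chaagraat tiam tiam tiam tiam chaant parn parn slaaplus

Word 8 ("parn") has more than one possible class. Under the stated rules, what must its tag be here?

Candidates per position — 1:tiam {VERB}; 2:chaagraat {ADJ,PREP}; 3:tiam {VERB}; 4:tiam {VERB}; 5:tiam {VERB}; 6:tiam {VERB}; 7:chaant {PREP,ADJ}; 8:parn {DET,PREP}; 9:parn {DET,PREP}; 10:slaaplus {DET}.
If word 2 were ADJ, no tagging could satisfy rule 3; so word 2 is PREP.
If word 7 were PREP, no tagging could satisfy rule 2; so word 7 is ADJ.
If word 8 were PREP, no tagging could satisfy rule 1; so word 8 is DET.
If word 9 were PREP, no tagging could satisfy rule 1; so word 9 is DET.
That leaves exactly one tagging: VERB PREP VERB VERB VERB VERB ADJ DET DET DET.
Rule-by-rule: rule 1 satisfied; rule 2 satisfied; rule 3 satisfied; rule 4 satisfied; rule 5 satisfied.

DET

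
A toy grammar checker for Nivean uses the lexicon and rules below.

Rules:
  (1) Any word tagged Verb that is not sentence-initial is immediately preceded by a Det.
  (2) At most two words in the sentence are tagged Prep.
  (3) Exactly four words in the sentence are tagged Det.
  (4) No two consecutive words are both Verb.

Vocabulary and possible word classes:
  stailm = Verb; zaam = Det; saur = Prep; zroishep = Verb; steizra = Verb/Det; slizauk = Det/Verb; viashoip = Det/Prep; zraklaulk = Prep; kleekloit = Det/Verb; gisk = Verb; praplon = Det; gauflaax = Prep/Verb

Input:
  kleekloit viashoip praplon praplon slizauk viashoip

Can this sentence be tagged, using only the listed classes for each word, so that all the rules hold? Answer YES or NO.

Candidates per position — 1:kleekloit {Det,Verb}; 2:viashoip {Det,Prep}; 3:praplon {Det}; 4:praplon {Det}; 5:slizauk {Det,Verb}; 6:viashoip {Det,Prep}.
One satisfying assignment: Det Prep Det Det Det Prep.
Check: rule 1 holds; rule 2 holds; rule 3 holds; rule 4 holds.

YES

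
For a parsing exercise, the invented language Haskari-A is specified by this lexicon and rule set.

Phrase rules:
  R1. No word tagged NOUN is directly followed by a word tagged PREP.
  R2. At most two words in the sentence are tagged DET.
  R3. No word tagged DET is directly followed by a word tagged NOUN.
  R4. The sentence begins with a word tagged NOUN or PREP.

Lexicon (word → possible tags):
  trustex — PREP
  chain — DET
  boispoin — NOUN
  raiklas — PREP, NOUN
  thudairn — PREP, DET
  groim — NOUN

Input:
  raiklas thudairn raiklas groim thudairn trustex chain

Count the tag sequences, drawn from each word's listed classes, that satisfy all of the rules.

2

Candidates per position — 1:raiklas {PREP,NOUN}; 2:thudairn {PREP,DET}; 3:raiklas {PREP,NOUN}; 4:groim {NOUN}; 5:thudairn {PREP,DET}; 6:trustex {PREP}; 7:chain {DET}.
There are 16 candidate sequences in total.
The sequences that satisfy every rule: PREP PREP PREP NOUN DET PREP DET; PREP PREP NOUN NOUN DET PREP DET.
Count = 2.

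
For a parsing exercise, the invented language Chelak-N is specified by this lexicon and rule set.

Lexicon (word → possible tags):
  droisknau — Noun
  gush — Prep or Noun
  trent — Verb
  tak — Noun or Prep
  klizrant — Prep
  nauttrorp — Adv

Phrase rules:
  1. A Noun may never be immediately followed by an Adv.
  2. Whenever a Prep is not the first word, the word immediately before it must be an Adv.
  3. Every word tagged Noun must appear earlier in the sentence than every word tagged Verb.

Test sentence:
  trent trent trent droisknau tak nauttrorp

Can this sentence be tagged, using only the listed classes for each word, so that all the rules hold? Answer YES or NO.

NO

Candidates per position — 1:trent {Verb}; 2:trent {Verb}; 3:trent {Verb}; 4:droisknau {Noun}; 5:tak {Noun,Prep}; 6:nauttrorp {Adv}.
Rule 3 cannot be satisfied by any choice of tags from the lexicon.
So there is no consistent tagging.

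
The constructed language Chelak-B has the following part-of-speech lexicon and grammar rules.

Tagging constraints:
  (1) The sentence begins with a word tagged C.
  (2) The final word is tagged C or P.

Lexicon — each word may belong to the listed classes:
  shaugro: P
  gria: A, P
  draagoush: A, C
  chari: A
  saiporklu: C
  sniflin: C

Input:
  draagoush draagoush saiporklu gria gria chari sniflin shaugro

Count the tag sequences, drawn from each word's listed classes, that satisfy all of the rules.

8

Candidates per position — 1:draagoush {A,C}; 2:draagoush {A,C}; 3:saiporklu {C}; 4:gria {A,P}; 5:gria {A,P}; 6:chari {A}; 7:sniflin {C}; 8:shaugro {P}.
There are 16 candidate sequences in total.
Checking each against the rules leaves 8 sequences.
Count = 8.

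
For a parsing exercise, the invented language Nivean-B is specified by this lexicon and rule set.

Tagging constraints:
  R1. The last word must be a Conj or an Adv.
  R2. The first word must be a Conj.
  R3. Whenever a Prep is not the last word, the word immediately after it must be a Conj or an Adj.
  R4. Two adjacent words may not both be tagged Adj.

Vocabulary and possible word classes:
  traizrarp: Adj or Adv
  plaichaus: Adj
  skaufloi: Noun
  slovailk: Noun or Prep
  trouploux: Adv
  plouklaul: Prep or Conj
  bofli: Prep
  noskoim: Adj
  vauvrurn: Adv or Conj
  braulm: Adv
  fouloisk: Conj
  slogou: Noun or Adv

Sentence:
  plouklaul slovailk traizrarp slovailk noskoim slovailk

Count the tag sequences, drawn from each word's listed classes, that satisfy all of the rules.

0

Candidates per position — 1:plouklaul {Prep,Conj}; 2:slovailk {Noun,Prep}; 3:traizrarp {Adj,Adv}; 4:slovailk {Noun,Prep}; 5:noskoim {Adj}; 6:slovailk {Noun,Prep}.
There are 32 candidate sequences in total.
Rule 1 cannot be satisfied by any choice of tags from the lexicon.
So there is no consistent tagging.
Count = 0.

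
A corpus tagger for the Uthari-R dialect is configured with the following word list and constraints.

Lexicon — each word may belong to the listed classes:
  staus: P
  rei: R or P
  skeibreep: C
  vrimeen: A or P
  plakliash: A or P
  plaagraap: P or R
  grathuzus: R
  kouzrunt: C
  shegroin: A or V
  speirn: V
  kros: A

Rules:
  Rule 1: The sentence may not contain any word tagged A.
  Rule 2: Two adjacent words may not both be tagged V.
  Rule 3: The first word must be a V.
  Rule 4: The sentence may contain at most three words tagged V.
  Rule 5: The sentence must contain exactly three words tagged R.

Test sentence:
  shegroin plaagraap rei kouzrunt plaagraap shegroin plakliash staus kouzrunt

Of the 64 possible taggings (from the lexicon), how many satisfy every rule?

1

Candidates per position — 1:shegroin {A,V}; 2:plaagraap {P,R}; 3:rei {R,P}; 4:kouzrunt {C}; 5:plaagraap {P,R}; 6:shegroin {A,V}; 7:plakliash {A,P}; 8:staus {P}; 9:kouzrunt {C}.
There are 64 candidate sequences in total.
The sequences that satisfy every rule: V R R C R V P P C.
Count = 1.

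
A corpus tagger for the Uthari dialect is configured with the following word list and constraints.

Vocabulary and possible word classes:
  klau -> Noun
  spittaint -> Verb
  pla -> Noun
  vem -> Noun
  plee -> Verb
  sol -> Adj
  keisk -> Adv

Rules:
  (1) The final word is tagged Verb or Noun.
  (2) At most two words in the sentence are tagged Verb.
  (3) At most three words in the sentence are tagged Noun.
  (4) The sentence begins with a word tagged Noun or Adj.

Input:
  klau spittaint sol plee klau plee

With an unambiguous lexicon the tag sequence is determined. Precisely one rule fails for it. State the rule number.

Fixed tagging: Noun Verb Adj Verb Noun Verb.
Checking each rule: R1 holds, R2 violated, R3 holds, R4 holds.
Only rule 2 fails.

2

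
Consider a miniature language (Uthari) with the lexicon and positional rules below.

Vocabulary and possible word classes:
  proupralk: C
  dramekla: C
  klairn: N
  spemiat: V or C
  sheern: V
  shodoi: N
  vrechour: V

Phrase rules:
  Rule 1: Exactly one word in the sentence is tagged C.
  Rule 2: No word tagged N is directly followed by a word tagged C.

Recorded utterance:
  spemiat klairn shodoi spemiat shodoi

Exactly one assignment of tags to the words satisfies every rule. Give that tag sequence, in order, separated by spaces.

C N N V N

Candidates per position — 1:spemiat {V,C}; 2:klairn {N}; 3:shodoi {N}; 4:spemiat {V,C}; 5:shodoi {N}.
At position 4, choosing C makes rule 2 impossible to satisfy; hence V.
At position 1, choosing V makes rule 1 impossible to satisfy; hence C.
That leaves exactly one tagging: C N N V N.
Rule-by-rule: rule 1 holds; rule 2 holds.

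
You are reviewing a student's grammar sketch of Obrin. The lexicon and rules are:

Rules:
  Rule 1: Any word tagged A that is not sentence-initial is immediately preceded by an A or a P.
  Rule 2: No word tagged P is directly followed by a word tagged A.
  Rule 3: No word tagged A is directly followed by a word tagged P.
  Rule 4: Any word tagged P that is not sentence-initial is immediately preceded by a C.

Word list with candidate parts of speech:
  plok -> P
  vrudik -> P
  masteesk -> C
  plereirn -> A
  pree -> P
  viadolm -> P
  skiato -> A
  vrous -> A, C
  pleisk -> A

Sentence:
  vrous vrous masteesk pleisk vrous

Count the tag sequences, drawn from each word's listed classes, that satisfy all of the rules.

0

Candidates per position — 1:vrous {A,C}; 2:vrous {A,C}; 3:masteesk {C}; 4:pleisk {A}; 5:vrous {A,C}.
There are 8 candidate sequences in total.
Rule 1 cannot be satisfied by any choice of tags from the lexicon.
So there is no consistent tagging.
Count = 0.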